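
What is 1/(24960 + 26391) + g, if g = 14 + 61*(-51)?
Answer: -159034046/51351 ≈ -3097.0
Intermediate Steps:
g = -3097 (g = 14 - 3111 = -3097)
1/(24960 + 26391) + g = 1/(24960 + 26391) - 3097 = 1/51351 - 3097 = -159034046/51351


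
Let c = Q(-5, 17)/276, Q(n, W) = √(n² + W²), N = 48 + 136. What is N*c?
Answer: 2*√314/3 ≈ 11.813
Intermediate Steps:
N = 184
Q(n, W) = √(W² + n²)
c = √314/276 (c = √(17² + (-5)²)/276 = √(289 + 25)*(1/276) = √314*(1/276) = √314/276 ≈ 0.064203)
N*c = 184*(√314/276) = 2*√314/3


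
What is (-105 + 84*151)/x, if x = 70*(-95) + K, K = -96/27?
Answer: -113211/59882 ≈ -1.8906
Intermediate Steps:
K = -32/9 (K = -96*1/27 = -32/9 ≈ -3.5556)
x = -59882/9 (x = 70*(-95) - 32/9 = -6650 - 32/9 = -59882/9 ≈ -6653.6)
(-105 + 84*151)/x = (-105 + 84*151)/(-59882/9) = (-105 + 12684)*(-9/59882) = 12579*(-9/59882) = -113211/59882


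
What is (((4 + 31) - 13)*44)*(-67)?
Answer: -64856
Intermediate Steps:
(((4 + 31) - 13)*44)*(-67) = ((35 - 13)*44)*(-67) = (22*44)*(-67) = 968*(-67) = -64856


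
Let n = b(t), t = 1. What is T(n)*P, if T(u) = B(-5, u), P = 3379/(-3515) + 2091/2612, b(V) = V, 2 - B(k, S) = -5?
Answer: -10332581/9181180 ≈ -1.1254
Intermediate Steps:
B(k, S) = 7 (B(k, S) = 2 - 1*(-5) = 2 + 5 = 7)
n = 1
P = -1476083/9181180 (P = 3379*(-1/3515) + 2091*(1/2612) = -3379/3515 + 2091/2612 = -1476083/9181180 ≈ -0.16077)
T(u) = 7
T(n)*P = 7*(-1476083/9181180) = -10332581/9181180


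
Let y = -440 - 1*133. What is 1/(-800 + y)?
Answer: -1/1373 ≈ -0.00072833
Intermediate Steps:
y = -573 (y = -440 - 133 = -573)
1/(-800 + y) = 1/(-800 - 573) = 1/(-1373) = -1/1373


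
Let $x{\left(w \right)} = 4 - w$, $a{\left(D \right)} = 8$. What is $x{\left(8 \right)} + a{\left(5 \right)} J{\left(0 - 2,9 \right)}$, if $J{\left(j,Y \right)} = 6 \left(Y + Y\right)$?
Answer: $860$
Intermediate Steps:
$J{\left(j,Y \right)} = 12 Y$ ($J{\left(j,Y \right)} = 6 \cdot 2 Y = 12 Y$)
$x{\left(8 \right)} + a{\left(5 \right)} J{\left(0 - 2,9 \right)} = \left(4 - 8\right) + 8 \cdot 12 \cdot 9 = \left(4 - 8\right) + 8 \cdot 108 = -4 + 864 = 860$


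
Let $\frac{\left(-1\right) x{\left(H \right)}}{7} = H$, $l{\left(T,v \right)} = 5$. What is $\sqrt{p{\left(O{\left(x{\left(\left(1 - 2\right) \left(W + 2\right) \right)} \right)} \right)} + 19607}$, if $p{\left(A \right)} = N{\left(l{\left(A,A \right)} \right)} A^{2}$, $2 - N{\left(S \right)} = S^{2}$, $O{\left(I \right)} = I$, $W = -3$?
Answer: $4 \sqrt{1155} \approx 135.94$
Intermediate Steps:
$x{\left(H \right)} = - 7 H$
$N{\left(S \right)} = 2 - S^{2}$
$p{\left(A \right)} = - 23 A^{2}$ ($p{\left(A \right)} = \left(2 - 5^{2}\right) A^{2} = \left(2 - 25\right) A^{2} = - 23 A^{2}$)
$\sqrt{p{\left(O{\left(x{\left(\left(1 - 2\right) \left(W + 2\right) \right)} \right)} \right)} + 19607} = \sqrt{- 23 \left(- 7 \left(1 - 2\right) \left(-3 + 2\right)\right)^{2} + 19607} = \sqrt{- 23 \left(- 7 \left(\left(-1\right) \left(-1\right)\right)\right)^{2} + 19607} = \sqrt{- 23 \left(\left(-7\right) 1\right)^{2} + 19607} = \sqrt{- 23 \left(-7\right)^{2} + 19607} = \sqrt{\left(-23\right) 49 + 19607} = \sqrt{-1127 + 19607} = \sqrt{18480} = 4 \sqrt{1155}$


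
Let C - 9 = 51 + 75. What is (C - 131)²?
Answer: 16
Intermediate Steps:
C = 135 (C = 9 + (51 + 75) = 9 + 126 = 135)
(C - 131)² = (135 - 131)² = 4² = 16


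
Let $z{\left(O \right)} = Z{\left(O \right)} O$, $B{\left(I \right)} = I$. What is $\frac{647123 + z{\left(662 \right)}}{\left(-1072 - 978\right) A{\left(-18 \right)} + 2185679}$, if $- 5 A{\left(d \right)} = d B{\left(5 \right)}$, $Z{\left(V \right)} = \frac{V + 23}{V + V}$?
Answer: $\frac{1294931}{4297558} \approx 0.30132$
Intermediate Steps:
$Z{\left(V \right)} = \frac{23 + V}{2 V}$
$A{\left(d \right)} = - d$ ($A{\left(d \right)} = - \frac{d 5}{5} = - \frac{5 d}{5} = - d$)
$z{\left(O \right)} = \frac{23}{2} + \frac{O}{2}$ ($z{\left(O \right)} = \frac{23 + O}{2 O} O = \frac{23}{2} + \frac{O}{2}$)
$\frac{647123 + z{\left(662 \right)}}{\left(-1072 - 978\right) A{\left(-18 \right)} + 2185679} = \frac{647123 + \left(\frac{23}{2} + \frac{1}{2} \cdot 662\right)}{\left(-1072 - 978\right) \left(\left(-1\right) \left(-18\right)\right) + 2185679} = \frac{647123 + \left(\frac{23}{2} + 331\right)}{\left(-2050\right) 18 + 2185679} = \frac{647123 + \frac{685}{2}}{-36900 + 2185679} = \frac{1294931}{2 \cdot 2148779} = \frac{1294931}{2} \cdot \frac{1}{2148779} = \frac{1294931}{4297558}$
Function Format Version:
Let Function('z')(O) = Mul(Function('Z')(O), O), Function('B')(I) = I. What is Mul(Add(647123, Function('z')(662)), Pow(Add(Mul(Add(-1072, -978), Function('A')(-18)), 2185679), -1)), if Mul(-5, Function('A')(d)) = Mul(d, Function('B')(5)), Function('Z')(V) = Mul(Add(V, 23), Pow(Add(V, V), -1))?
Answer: Rational(1294931, 4297558) ≈ 0.30132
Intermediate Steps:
Function('Z')(V) = Mul(Rational(1, 2), Pow(V, -1), Add(23, V)) (Function('Z')(V) = Mul(Add(23, V), Pow(Mul(2, V), -1)) = Mul(Add(23, V), Mul(Rational(1, 2), Pow(V, -1))) = Mul(Rational(1, 2), Pow(V, -1), Add(23, V)))
Function('A')(d) = Mul(-1, d) (Function('A')(d) = Mul(Rational(-1, 5), Mul(d, 5)) = Mul(Rational(-1, 5), Mul(5, d)) = Mul(-1, d))
Function('z')(O) = Add(Rational(23, 2), Mul(Rational(1, 2), O)) (Function('z')(O) = Mul(Mul(Rational(1, 2), Pow(O, -1), Add(23, O)), O) = Add(Rational(23, 2), Mul(Rational(1, 2), O)))
Mul(Add(647123, Function('z')(662)), Pow(Add(Mul(Add(-1072, -978), Function('A')(-18)), 2185679), -1)) = Mul(Add(647123, Add(Rational(23, 2), Mul(Rational(1, 2), 662))), Pow(Add(Mul(Add(-1072, -978), Mul(-1, -18)), 2185679), -1)) = Mul(Add(647123, Add(Rational(23, 2), 331)), Pow(Add(Mul(-2050, 18), 2185679), -1)) = Mul(Add(647123, Rational(685, 2)), Pow(Add(-36900, 2185679), -1)) = Mul(Rational(1294931, 2), Pow(2148779, -1)) = Mul(Rational(1294931, 2), Rational(1, 2148779)) = Rational(1294931, 4297558)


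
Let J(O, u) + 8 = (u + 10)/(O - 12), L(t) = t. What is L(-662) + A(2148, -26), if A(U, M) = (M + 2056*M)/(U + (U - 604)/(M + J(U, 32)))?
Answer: -8742368929/12717346 ≈ -687.44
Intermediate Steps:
J(O, u) = -8 + (10 + u)/(-12 + O) (J(O, u) = -8 + (u + 10)/(O - 12) = -8 + (10 + u)/(-12 + O))
A(U, M) = 2057*M/(U + (-604 + U)/(M + (138 - 8*U)/(-12 + U))) (A(U, M) = (M + 2056*M)/(U + (U - 604)/(M + (106 + 32 - 8*U)/(-12 + U))) = (2057*M)/(U + (-604 + U)/(M + (138 - 8*U)/(-12 + U))) = 2057*M/(U + (-604 + U)/(M + (138 - 8*U)/(-12 + U))))
L(-662) + A(2148, -26) = -662 + 2057*(-26)*(138 - 8*2148 - 26*(-12 + 2148))/((-12 + 2148)*(-604 + 2148 - 26*2148) + 2*2148*(69 - 4*2148)) = -662 + 2057*(-26)*(138 - 17184 - 26*2136)/(2136*(-604 + 2148 - 55848) + 2*2148*(69 - 8592)) = -662 + 2057*(-26)*(138 - 17184 - 55536)/(2136*(-54304) + 2*2148*(-8523)) = -662 + 2057*(-26)*(-72582)/(-115993344 - 36614808) = -662 + 2057*(-26)*(-72582)/(-152608152) = -662 + 2057*(-26)*(-1/152608152)*(-72582) = -662 - 323485877/12717346 = -8742368929/12717346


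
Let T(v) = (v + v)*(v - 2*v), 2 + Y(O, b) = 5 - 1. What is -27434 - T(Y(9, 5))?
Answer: -27426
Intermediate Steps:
Y(O, b) = 2 (Y(O, b) = -2 + (5 - 1) = -2 + 4 = 2)
T(v) = -2*v**2 (T(v) = (2*v)*(-v) = -2*v**2)
-27434 - T(Y(9, 5)) = -27434 - (-2)*2**2 = -27434 - (-2)*4 = -27434 - 1*(-8) = -27434 + 8 = -27426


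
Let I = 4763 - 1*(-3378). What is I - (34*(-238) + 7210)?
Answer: 9023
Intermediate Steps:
I = 8141 (I = 4763 + 3378 = 8141)
I - (34*(-238) + 7210) = 8141 - (34*(-238) + 7210) = 8141 - (-8092 + 7210) = 8141 - 1*(-882) = 8141 + 882 = 9023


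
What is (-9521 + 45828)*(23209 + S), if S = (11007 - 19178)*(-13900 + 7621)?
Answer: 1863599025826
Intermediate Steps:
S = 51305709 (S = -8171*(-6279) = 51305709)
(-9521 + 45828)*(23209 + S) = (-9521 + 45828)*(23209 + 51305709) = 36307*51328918 = 1863599025826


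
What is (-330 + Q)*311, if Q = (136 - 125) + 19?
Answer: -93300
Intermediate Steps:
Q = 30 (Q = 11 + 19 = 30)
(-330 + Q)*311 = (-330 + 30)*311 = -300*311 = -93300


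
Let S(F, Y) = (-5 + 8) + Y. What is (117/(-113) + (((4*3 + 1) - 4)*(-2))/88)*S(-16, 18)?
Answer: -129465/4972 ≈ -26.039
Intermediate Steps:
S(F, Y) = 3 + Y
(117/(-113) + (((4*3 + 1) - 4)*(-2))/88)*S(-16, 18) = (117/(-113) + (((4*3 + 1) - 4)*(-2))/88)*(3 + 18) = (117*(-1/113) + (((12 + 1) - 4)*(-2))*(1/88))*21 = (-117/113 + ((13 - 4)*(-2))*(1/88))*21 = (-117/113 + (9*(-2))*(1/88))*21 = (-117/113 - 18*1/88)*21 = (-117/113 - 9/44)*21 = -6165/4972*21 = -129465/4972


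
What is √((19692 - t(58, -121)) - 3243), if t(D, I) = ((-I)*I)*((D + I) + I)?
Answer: I*√2677495 ≈ 1636.3*I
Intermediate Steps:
t(D, I) = -I²*(D + 2*I) (t(D, I) = (-I²)*(D + 2*I) = -I²*(D + 2*I))
√((19692 - t(58, -121)) - 3243) = √((19692 - (-121)²*(-1*58 - 2*(-121))) - 3243) = √((19692 - 14641*(-58 + 242)) - 3243) = √((19692 - 14641*184) - 3243) = √((19692 - 1*2693944) - 3243) = √((19692 - 2693944) - 3243) = √(-2674252 - 3243) = √(-2677495) = I*√2677495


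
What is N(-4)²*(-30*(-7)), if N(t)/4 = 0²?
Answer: 0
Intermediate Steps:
N(t) = 0 (N(t) = 4*0² = 4*0 = 0)
N(-4)²*(-30*(-7)) = 0²*(-30*(-7)) = 0*210 = 0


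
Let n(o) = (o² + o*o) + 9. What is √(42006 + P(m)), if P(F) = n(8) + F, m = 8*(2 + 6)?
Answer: √42207 ≈ 205.44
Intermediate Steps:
m = 64 (m = 8*8 = 64)
n(o) = 9 + 2*o² (n(o) = (o² + o²) + 9 = 2*o² + 9 = 9 + 2*o²)
P(F) = 137 + F (P(F) = (9 + 2*8²) + F = (9 + 2*64) + F = (9 + 128) + F = 137 + F)
√(42006 + P(m)) = √(42006 + (137 + 64)) = √(42006 + 201) = √42207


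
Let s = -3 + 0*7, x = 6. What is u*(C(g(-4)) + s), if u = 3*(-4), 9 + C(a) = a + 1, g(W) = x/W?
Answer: 150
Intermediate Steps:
g(W) = 6/W
C(a) = -8 + a (C(a) = -9 + (a + 1) = -9 + (1 + a) = -8 + a)
s = -3 (s = -3 + 0 = -3)
u = -12
u*(C(g(-4)) + s) = -12*((-8 + 6/(-4)) - 3) = -12*((-8 + 6*(-¼)) - 3) = -12*((-8 - 3/2) - 3) = -12*(-19/2 - 3) = -12*(-25/2) = 150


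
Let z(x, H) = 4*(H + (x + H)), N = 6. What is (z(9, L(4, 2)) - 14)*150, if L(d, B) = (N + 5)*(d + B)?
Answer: 82500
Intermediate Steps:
L(d, B) = 11*B + 11*d (L(d, B) = (6 + 5)*(d + B) = 11*(B + d) = 11*B + 11*d)
z(x, H) = 4*x + 8*H (z(x, H) = 4*(H + (H + x)) = 4*(x + 2*H) = 4*x + 8*H)
(z(9, L(4, 2)) - 14)*150 = ((4*9 + 8*(11*2 + 11*4)) - 14)*150 = ((36 + 8*(22 + 44)) - 14)*150 = ((36 + 8*66) - 14)*150 = ((36 + 528) - 14)*150 = (564 - 14)*150 = 550*150 = 82500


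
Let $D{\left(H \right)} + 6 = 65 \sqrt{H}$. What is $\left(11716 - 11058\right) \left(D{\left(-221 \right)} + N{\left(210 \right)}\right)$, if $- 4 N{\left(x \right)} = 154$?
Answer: $-29281 + 42770 i \sqrt{221} \approx -29281.0 + 6.3582 \cdot 10^{5} i$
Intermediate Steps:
$D{\left(H \right)} = -6 + 65 \sqrt{H}$
$N{\left(x \right)} = - \frac{77}{2}$ ($N{\left(x \right)} = \left(- \frac{1}{4}\right) 154 = - \frac{77}{2}$)
$\left(11716 - 11058\right) \left(D{\left(-221 \right)} + N{\left(210 \right)}\right) = \left(11716 - 11058\right) \left(\left(-6 + 65 \sqrt{-221}\right) - \frac{77}{2}\right) = 658 \left(\left(-6 + 65 i \sqrt{221}\right) - \frac{77}{2}\right) = 658 \left(- \frac{89}{2} + 65 i \sqrt{221}\right) = -29281 + 42770 i \sqrt{221}$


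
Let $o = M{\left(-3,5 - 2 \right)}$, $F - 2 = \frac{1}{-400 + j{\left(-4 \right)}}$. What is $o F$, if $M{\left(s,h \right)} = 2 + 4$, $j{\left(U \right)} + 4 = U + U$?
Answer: $\frac{2469}{206} \approx 11.985$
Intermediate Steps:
$j{\left(U \right)} = -4 + 2 U$ ($j{\left(U \right)} = -4 + \left(U + U\right) = -4 + 2 U$)
$F = \frac{823}{412}$ ($F = 2 + \frac{1}{-400 + \left(-4 + 2 \left(-4\right)\right)} = 2 + \frac{1}{-400 - 12} = 2 + \frac{1}{-412} = 2 - \frac{1}{412} = \frac{823}{412} \approx 1.9976$)
$M{\left(s,h \right)} = 6$
$o = 6$
$o F = 6 \cdot \frac{823}{412} = \frac{2469}{206}$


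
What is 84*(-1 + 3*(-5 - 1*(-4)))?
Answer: -336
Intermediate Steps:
84*(-1 + 3*(-5 - 1*(-4))) = 84*(-1 + 3*(-5 + 4)) = 84*(-1 + 3*(-1)) = 84*(-1 - 3) = 84*(-4) = -336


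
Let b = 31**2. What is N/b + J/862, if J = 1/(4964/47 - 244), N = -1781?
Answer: -9985129055/5387796528 ≈ -1.8533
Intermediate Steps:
b = 961
J = -47/6504 (J = 1/(4964*(1/47) - 244) = 1/(4964/47 - 244) = 1/(-6504/47) = -47/6504 ≈ -0.0072263)
N/b + J/862 = -1781/961 - 47/6504/862 = -1781*1/961 - 47/6504*1/862 = -1781/961 - 47/5606448 = -9985129055/5387796528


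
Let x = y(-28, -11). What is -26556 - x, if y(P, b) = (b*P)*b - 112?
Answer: -23056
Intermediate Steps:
y(P, b) = -112 + P*b² (y(P, b) = (P*b)*b - 112 = P*b² - 112 = -112 + P*b²)
x = -3500 (x = -112 - 28*(-11)² = -112 - 28*121 = -112 - 3388 = -3500)
-26556 - x = -26556 - 1*(-3500) = -26556 + 3500 = -23056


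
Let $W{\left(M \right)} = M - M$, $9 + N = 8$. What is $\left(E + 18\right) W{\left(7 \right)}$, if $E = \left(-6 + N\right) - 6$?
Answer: $0$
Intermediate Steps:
$N = -1$ ($N = -9 + 8 = -1$)
$W{\left(M \right)} = 0$
$E = -13$ ($E = \left(-6 - 1\right) - 6 = -7 - 6 = -13$)
$\left(E + 18\right) W{\left(7 \right)} = \left(-13 + 18\right) 0 = 5 \cdot 0 = 0$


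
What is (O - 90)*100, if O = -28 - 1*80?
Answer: -19800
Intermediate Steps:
O = -108 (O = -28 - 80 = -108)
(O - 90)*100 = (-108 - 90)*100 = -198*100 = -19800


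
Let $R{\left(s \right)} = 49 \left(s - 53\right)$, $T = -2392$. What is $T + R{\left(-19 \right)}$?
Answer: $-5920$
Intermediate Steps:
$R{\left(s \right)} = -2597 + 49 s$ ($R{\left(s \right)} = 49 \left(-53 + s\right) = -2597 + 49 s$)
$T + R{\left(-19 \right)} = -2392 + \left(-2597 + 49 \left(-19\right)\right) = -2392 - 3528 = -5920$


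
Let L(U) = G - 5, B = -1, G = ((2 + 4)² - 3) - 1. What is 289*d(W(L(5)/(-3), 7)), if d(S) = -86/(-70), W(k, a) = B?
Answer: 12427/35 ≈ 355.06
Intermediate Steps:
G = 32 (G = (6² - 3) - 1 = (36 - 3) - 1 = 33 - 1 = 32)
L(U) = 27 (L(U) = 32 - 5 = 27)
W(k, a) = -1
d(S) = 43/35 (d(S) = -86*(-1/70) = 43/35)
289*d(W(L(5)/(-3), 7)) = 289*(43/35) = 12427/35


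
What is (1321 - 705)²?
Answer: 379456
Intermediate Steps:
(1321 - 705)² = 616² = 379456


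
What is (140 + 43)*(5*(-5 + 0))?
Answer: -4575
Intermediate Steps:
(140 + 43)*(5*(-5 + 0)) = 183*(5*(-5)) = 183*(-25) = -4575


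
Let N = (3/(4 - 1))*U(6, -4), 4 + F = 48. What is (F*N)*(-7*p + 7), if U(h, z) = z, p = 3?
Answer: 2464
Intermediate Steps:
F = 44 (F = -4 + 48 = 44)
N = -4 (N = (3/(4 - 1))*(-4) = (3/3)*(-4) = ((1/3)*3)*(-4) = 1*(-4) = -4)
(F*N)*(-7*p + 7) = (44*(-4))*(-7*3 + 7) = -176*(-21 + 7) = -176*(-14) = 2464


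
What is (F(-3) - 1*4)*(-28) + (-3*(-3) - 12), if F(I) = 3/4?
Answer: 88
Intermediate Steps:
F(I) = ¾ (F(I) = 3*(¼) = ¾)
(F(-3) - 1*4)*(-28) + (-3*(-3) - 12) = (¾ - 1*4)*(-28) + (-3*(-3) - 12) = (¾ - 4)*(-28) + (9 - 12) = -13/4*(-28) - 3 = 91 - 3 = 88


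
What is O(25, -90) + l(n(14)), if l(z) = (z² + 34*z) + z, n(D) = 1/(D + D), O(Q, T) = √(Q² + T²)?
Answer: 981/784 + 5*√349 ≈ 94.659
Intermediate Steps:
n(D) = 1/(2*D)
l(z) = z² + 35*z
O(25, -90) + l(n(14)) = √(25² + (-90)²) + ((½)/14)*(35 + (½)/14) = √(625 + 8100) + ((½)*(1/14))*(35 + (½)*(1/14)) = √8725 + (35 + 1/28)/28 = 5*√349 + (1/28)*(981/28) = 5*√349 + 981/784 = 981/784 + 5*√349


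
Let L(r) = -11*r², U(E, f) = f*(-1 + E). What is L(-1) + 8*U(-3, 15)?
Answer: -491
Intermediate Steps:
L(-1) + 8*U(-3, 15) = -11*(-1)² + 8*(15*(-1 - 3)) = -11*1 + 8*(15*(-4)) = -11 + 8*(-60) = -11 - 480 = -491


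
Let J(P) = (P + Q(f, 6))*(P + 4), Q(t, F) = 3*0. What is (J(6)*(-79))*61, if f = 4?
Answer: -289140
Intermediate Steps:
Q(t, F) = 0
J(P) = P*(4 + P) (J(P) = (P + 0)*(P + 4) = P*(4 + P))
(J(6)*(-79))*61 = ((6*(4 + 6))*(-79))*61 = ((6*10)*(-79))*61 = (60*(-79))*61 = -4740*61 = -289140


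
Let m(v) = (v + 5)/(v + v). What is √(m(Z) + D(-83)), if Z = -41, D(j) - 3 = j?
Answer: I*√133742/41 ≈ 8.9197*I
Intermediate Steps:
D(j) = 3 + j
m(v) = (5 + v)/(2*v) (m(v) = (5 + v)/((2*v)) = (5 + v)*(1/(2*v)) = (5 + v)/(2*v))
√(m(Z) + D(-83)) = √((½)*(5 - 41)/(-41) + (3 - 83)) = √((½)*(-1/41)*(-36) - 80) = √(18/41 - 80) = √(-3262/41) = I*√133742/41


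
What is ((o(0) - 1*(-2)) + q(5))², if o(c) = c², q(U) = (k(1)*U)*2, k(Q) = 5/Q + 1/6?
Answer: 25921/9 ≈ 2880.1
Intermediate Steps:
k(Q) = ⅙ + 5/Q (k(Q) = 5/Q + 1*(⅙) = 5/Q + ⅙ = ⅙ + 5/Q)
q(U) = 31*U/3 (q(U) = (((⅙)*(30 + 1)/1)*U)*2 = (((⅙)*1*31)*U)*2 = (31*U/6)*2 = 31*U/3)
((o(0) - 1*(-2)) + q(5))² = ((0² - 1*(-2)) + (31/3)*5)² = ((0 + 2) + 155/3)² = (2 + 155/3)² = (161/3)² = 25921/9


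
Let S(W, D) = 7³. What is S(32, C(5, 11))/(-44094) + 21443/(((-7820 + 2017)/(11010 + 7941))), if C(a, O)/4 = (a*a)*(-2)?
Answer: -17918317313971/255877482 ≈ -70027.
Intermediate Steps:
C(a, O) = -8*a² (C(a, O) = 4*((a*a)*(-2)) = 4*(a²*(-2)) = 4*(-2*a²) = -8*a²)
S(W, D) = 343
S(32, C(5, 11))/(-44094) + 21443/(((-7820 + 2017)/(11010 + 7941))) = 343/(-44094) + 21443/(((-7820 + 2017)/(11010 + 7941))) = 343*(-1/44094) + 21443/((-5803/18951)) = -343/44094 + 21443/((-5803*1/18951)) = -343/44094 + 21443/(-5803/18951) = -343/44094 + 21443*(-18951/5803) = -343/44094 - 406366293/5803 = -17918317313971/255877482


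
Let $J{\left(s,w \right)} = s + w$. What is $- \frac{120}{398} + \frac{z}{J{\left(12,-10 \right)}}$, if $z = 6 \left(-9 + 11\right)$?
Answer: $\frac{1134}{199} \approx 5.6985$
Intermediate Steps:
$z = 12$ ($z = 6 \cdot 2 = 12$)
$- \frac{120}{398} + \frac{z}{J{\left(12,-10 \right)}} = - \frac{120}{398} + \frac{12}{12 - 10} = \left(-120\right) \frac{1}{398} + \frac{12}{2} = - \frac{60}{199} + 12 \cdot \frac{1}{2} = - \frac{60}{199} + 6 = \frac{1134}{199}$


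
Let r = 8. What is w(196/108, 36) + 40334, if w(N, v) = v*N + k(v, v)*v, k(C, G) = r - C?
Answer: 118174/3 ≈ 39391.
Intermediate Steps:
k(C, G) = 8 - C
w(N, v) = N*v + v*(8 - v) (w(N, v) = v*N + (8 - v)*v = N*v + v*(8 - v))
w(196/108, 36) + 40334 = 36*(8 + 196/108 - 1*36) + 40334 = 36*(8 + 196*(1/108) - 36) + 40334 = 36*(8 + 49/27 - 36) + 40334 = 36*(-707/27) + 40334 = -2828/3 + 40334 = 118174/3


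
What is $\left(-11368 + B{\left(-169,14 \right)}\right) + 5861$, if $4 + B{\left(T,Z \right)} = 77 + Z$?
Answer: $-5420$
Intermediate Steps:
$B{\left(T,Z \right)} = 73 + Z$ ($B{\left(T,Z \right)} = -4 + \left(77 + Z\right) = 73 + Z$)
$\left(-11368 + B{\left(-169,14 \right)}\right) + 5861 = \left(-11368 + \left(73 + 14\right)\right) + 5861 = \left(-11368 + 87\right) + 5861 = -11281 + 5861 = -5420$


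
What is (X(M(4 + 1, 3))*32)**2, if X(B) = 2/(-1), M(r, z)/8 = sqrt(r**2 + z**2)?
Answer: 4096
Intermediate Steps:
M(r, z) = 8*sqrt(r**2 + z**2)
X(B) = -2 (X(B) = 2*(-1) = -2)
(X(M(4 + 1, 3))*32)**2 = (-2*32)**2 = (-64)**2 = 4096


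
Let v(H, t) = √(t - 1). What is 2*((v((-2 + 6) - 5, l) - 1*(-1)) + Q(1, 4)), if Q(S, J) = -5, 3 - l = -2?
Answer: -4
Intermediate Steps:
l = 5 (l = 3 - 1*(-2) = 3 + 2 = 5)
v(H, t) = √(-1 + t)
2*((v((-2 + 6) - 5, l) - 1*(-1)) + Q(1, 4)) = 2*((√(-1 + 5) - 1*(-1)) - 5) = 2*((√4 + 1) - 5) = 2*((2 + 1) - 5) = 2*(3 - 5) = 2*(-2) = -4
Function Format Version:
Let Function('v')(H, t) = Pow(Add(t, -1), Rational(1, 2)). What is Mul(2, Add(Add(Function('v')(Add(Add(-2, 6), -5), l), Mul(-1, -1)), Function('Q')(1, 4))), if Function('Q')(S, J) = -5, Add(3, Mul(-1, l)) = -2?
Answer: -4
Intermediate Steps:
l = 5 (l = Add(3, Mul(-1, -2)) = Add(3, 2) = 5)
Function('v')(H, t) = Pow(Add(-1, t), Rational(1, 2))
Mul(2, Add(Add(Function('v')(Add(Add(-2, 6), -5), l), Mul(-1, -1)), Function('Q')(1, 4))) = Mul(2, Add(Add(Pow(Add(-1, 5), Rational(1, 2)), Mul(-1, -1)), -5)) = Mul(2, Add(Add(Pow(4, Rational(1, 2)), 1), -5)) = Mul(2, Add(Add(2, 1), -5)) = Mul(2, Add(3, -5)) = Mul(2, -2) = -4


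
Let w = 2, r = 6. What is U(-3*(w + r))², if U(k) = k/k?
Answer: 1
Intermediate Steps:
U(k) = 1
U(-3*(w + r))² = 1² = 1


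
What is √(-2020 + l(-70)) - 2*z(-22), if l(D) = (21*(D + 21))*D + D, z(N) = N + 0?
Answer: 44 + 2*√17485 ≈ 308.46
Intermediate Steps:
z(N) = N
l(D) = D + D*(441 + 21*D) (l(D) = (21*(21 + D))*D + D = (441 + 21*D)*D + D = D*(441 + 21*D) + D = D + D*(441 + 21*D))
√(-2020 + l(-70)) - 2*z(-22) = √(-2020 - 70*(442 + 21*(-70))) - 2*(-22) = √(-2020 - 70*(442 - 1470)) - 1*(-44) = √(-2020 - 70*(-1028)) + 44 = √(-2020 + 71960) + 44 = √69940 + 44 = 2*√17485 + 44 = 44 + 2*√17485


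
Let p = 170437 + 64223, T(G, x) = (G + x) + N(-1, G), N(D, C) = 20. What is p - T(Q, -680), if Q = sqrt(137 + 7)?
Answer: 235308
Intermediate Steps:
Q = 12 (Q = sqrt(144) = 12)
T(G, x) = 20 + G + x (T(G, x) = (G + x) + 20 = 20 + G + x)
p = 234660
p - T(Q, -680) = 234660 - (20 + 12 - 680) = 234660 - 1*(-648) = 234660 + 648 = 235308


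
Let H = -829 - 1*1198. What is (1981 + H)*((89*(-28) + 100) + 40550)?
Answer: -1755268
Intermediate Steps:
H = -2027 (H = -829 - 1198 = -2027)
(1981 + H)*((89*(-28) + 100) + 40550) = (1981 - 2027)*((89*(-28) + 100) + 40550) = -46*((-2492 + 100) + 40550) = -46*(-2392 + 40550) = -46*38158 = -1755268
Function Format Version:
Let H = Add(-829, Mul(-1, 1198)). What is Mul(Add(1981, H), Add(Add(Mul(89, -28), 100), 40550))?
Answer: -1755268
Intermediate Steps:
H = -2027 (H = Add(-829, -1198) = -2027)
Mul(Add(1981, H), Add(Add(Mul(89, -28), 100), 40550)) = Mul(Add(1981, -2027), Add(Add(Mul(89, -28), 100), 40550)) = Mul(-46, Add(Add(-2492, 100), 40550)) = Mul(-46, Add(-2392, 40550)) = Mul(-46, 38158) = -1755268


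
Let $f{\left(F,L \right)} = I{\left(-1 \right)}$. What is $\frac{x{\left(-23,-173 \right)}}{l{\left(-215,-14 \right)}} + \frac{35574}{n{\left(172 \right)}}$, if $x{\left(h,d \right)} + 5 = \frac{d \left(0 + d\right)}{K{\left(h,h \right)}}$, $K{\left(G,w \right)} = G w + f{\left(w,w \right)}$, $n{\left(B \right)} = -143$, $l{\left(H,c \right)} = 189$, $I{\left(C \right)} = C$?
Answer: $- \frac{322372571}{1297296} \approx -248.5$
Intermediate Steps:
$f{\left(F,L \right)} = -1$
$K{\left(G,w \right)} = -1 + G w$ ($K{\left(G,w \right)} = G w - 1 = -1 + G w$)
$x{\left(h,d \right)} = -5 + \frac{d^{2}}{-1 + h^{2}}$ ($x{\left(h,d \right)} = -5 + \frac{d \left(0 + d\right)}{-1 + h h} = -5 + \frac{d d}{-1 + h^{2}} = -5 + \frac{d^{2}}{-1 + h^{2}}$)
$\frac{x{\left(-23,-173 \right)}}{l{\left(-215,-14 \right)}} + \frac{35574}{n{\left(172 \right)}} = \frac{\frac{1}{-1 + \left(-23\right)^{2}} \left(5 + \left(-173\right)^{2} - 5 \left(-23\right)^{2}\right)}{189} + \frac{35574}{-143} = \frac{5 + 29929 - 2645}{-1 + 529} \cdot \frac{1}{189} + 35574 \left(- \frac{1}{143}\right) = \frac{5 + 29929 - 2645}{528} \cdot \frac{1}{189} - \frac{3234}{13} = \frac{1}{528} \cdot 27289 \cdot \frac{1}{189} - \frac{3234}{13} = \frac{27289}{528} \cdot \frac{1}{189} - \frac{3234}{13} = \frac{27289}{99792} - \frac{3234}{13} = - \frac{322372571}{1297296}$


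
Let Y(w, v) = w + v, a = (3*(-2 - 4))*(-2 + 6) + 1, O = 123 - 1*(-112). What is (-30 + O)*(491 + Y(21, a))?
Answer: 90405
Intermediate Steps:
O = 235 (O = 123 + 112 = 235)
a = -71 (a = (3*(-6))*4 + 1 = -18*4 + 1 = -72 + 1 = -71)
Y(w, v) = v + w
(-30 + O)*(491 + Y(21, a)) = (-30 + 235)*(491 + (-71 + 21)) = 205*(491 - 50) = 205*441 = 90405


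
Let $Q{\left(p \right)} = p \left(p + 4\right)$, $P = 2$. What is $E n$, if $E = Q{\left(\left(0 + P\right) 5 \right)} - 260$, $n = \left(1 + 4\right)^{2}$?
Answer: $-3000$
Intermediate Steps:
$Q{\left(p \right)} = p \left(4 + p\right)$
$n = 25$ ($n = 5^{2} = 25$)
$E = -120$ ($E = \left(0 + 2\right) 5 \left(4 + \left(0 + 2\right) 5\right) - 260 = 2 \cdot 5 \left(4 + 2 \cdot 5\right) - 260 = 10 \left(4 + 10\right) - 260 = 10 \cdot 14 - 260 = 140 - 260 = -120$)
$E n = \left(-120\right) 25 = -3000$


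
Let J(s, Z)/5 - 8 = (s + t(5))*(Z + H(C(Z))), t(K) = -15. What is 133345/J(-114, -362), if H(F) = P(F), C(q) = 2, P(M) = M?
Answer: 26669/46448 ≈ 0.57417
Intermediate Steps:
H(F) = F
J(s, Z) = 40 + 5*(-15 + s)*(2 + Z) (J(s, Z) = 40 + 5*((s - 15)*(Z + 2)) = 40 + 5*((-15 + s)*(2 + Z)) = 40 + 5*(-15 + s)*(2 + Z))
133345/J(-114, -362) = 133345/(-110 - 75*(-362) + 10*(-114) + 5*(-362)*(-114)) = 133345/(-110 + 27150 - 1140 + 206340) = 133345/232240 = 133345*(1/232240) = 26669/46448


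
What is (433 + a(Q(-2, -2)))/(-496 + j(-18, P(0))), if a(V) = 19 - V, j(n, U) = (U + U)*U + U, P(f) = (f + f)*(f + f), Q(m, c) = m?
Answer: -227/248 ≈ -0.91532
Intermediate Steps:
P(f) = 4*f² (P(f) = (2*f)*(2*f) = 4*f²)
j(n, U) = U + 2*U² (j(n, U) = (2*U)*U + U = 2*U² + U = U + 2*U²)
(433 + a(Q(-2, -2)))/(-496 + j(-18, P(0))) = (433 + (19 - 1*(-2)))/(-496 + (4*0²)*(1 + 2*(4*0²))) = (433 + (19 + 2))/(-496 + (4*0)*(1 + 2*(4*0))) = (433 + 21)/(-496 + 0*(1 + 2*0)) = 454/(-496 + 0*(1 + 0)) = 454/(-496 + 0*1) = 454/(-496 + 0) = 454/(-496) = 454*(-1/496) = -227/248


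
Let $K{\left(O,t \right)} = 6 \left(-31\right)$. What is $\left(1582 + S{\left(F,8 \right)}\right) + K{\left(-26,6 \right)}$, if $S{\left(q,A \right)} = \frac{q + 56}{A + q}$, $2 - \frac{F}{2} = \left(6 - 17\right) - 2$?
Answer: $\frac{26567}{19} \approx 1398.3$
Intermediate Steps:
$K{\left(O,t \right)} = -186$
$F = 30$ ($F = 4 - 2 \left(\left(6 - 17\right) - 2\right) = 4 - 2 \left(-11 + \left(-8 + 6\right)\right) = 4 - 2 \left(-11 - 2\right) = 4 - -26 = 4 + 26 = 30$)
$S{\left(q,A \right)} = \frac{56 + q}{A + q}$
$\left(1582 + S{\left(F,8 \right)}\right) + K{\left(-26,6 \right)} = \left(1582 + \frac{56 + 30}{8 + 30}\right) - 186 = \left(1582 + \frac{1}{38} \cdot 86\right) - 186 = \left(1582 + \frac{43}{19}\right) - 186 = \frac{30101}{19} - 186 = \frac{26567}{19}$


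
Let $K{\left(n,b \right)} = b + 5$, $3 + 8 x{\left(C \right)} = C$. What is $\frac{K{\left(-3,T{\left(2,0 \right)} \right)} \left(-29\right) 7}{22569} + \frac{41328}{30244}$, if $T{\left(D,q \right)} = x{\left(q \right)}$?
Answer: $\frac{1808672593}{1365153672} \approx 1.3249$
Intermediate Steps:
$x{\left(C \right)} = - \frac{3}{8} + \frac{C}{8}$
$T{\left(D,q \right)} = - \frac{3}{8} + \frac{q}{8}$
$K{\left(n,b \right)} = 5 + b$
$\frac{K{\left(-3,T{\left(2,0 \right)} \right)} \left(-29\right) 7}{22569} + \frac{41328}{30244} = \frac{\left(5 + \left(- \frac{3}{8} + \frac{1}{8} \cdot 0\right)\right) \left(-29\right) 7}{22569} + \frac{41328}{30244} = \left(5 + \left(- \frac{3}{8} + 0\right)\right) \left(-29\right) 7 \cdot \frac{1}{22569} + 41328 \cdot \frac{1}{30244} = \left(5 - \frac{3}{8}\right) \left(-29\right) 7 \cdot \frac{1}{22569} + \frac{10332}{7561} = \frac{37}{8} \left(-29\right) 7 \cdot \frac{1}{22569} + \frac{10332}{7561} = \left(- \frac{1073}{8}\right) 7 \cdot \frac{1}{22569} + \frac{10332}{7561} = \left(- \frac{7511}{8}\right) \frac{1}{22569} + \frac{10332}{7561} = - \frac{7511}{180552} + \frac{10332}{7561} = \frac{1808672593}{1365153672}$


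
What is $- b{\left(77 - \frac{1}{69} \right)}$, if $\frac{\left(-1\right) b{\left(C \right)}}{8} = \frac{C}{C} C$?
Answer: $\frac{42496}{69} \approx 615.88$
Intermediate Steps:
$b{\left(C \right)} = - 8 C$ ($b{\left(C \right)} = - 8 \frac{C}{C} C = - 8 \cdot 1 C = - 8 C$)
$- b{\left(77 - \frac{1}{69} \right)} = - \left(-8\right) \left(77 - \frac{1}{69}\right) = - \frac{\left(-8\right) 5312}{69} = \left(-1\right) \left(- \frac{42496}{69}\right) = \frac{42496}{69}$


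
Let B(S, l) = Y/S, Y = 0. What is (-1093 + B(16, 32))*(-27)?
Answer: 29511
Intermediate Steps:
B(S, l) = 0 (B(S, l) = 0/S = 0)
(-1093 + B(16, 32))*(-27) = (-1093 + 0)*(-27) = -1093*(-27) = 29511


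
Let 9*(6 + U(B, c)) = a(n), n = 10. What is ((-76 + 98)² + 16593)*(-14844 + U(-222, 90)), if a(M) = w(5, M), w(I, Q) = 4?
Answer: -2282272742/9 ≈ -2.5359e+8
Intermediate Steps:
a(M) = 4
U(B, c) = -50/9 (U(B, c) = -6 + (⅑)*4 = -6 + 4/9 = -50/9)
((-76 + 98)² + 16593)*(-14844 + U(-222, 90)) = ((-76 + 98)² + 16593)*(-14844 - 50/9) = (22² + 16593)*(-133646/9) = (484 + 16593)*(-133646/9) = 17077*(-133646/9) = -2282272742/9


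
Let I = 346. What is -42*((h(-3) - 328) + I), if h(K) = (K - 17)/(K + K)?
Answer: -896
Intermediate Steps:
h(K) = (-17 + K)/(2*K) (h(K) = (-17 + K)/((2*K)) = (-17 + K)*(1/(2*K)) = (-17 + K)/(2*K))
-42*((h(-3) - 328) + I) = -42*(((½)*(-17 - 3)/(-3) - 328) + 346) = -42*(((½)*(-⅓)*(-20) - 328) + 346) = -42*((10/3 - 328) + 346) = -42*(-974/3 + 346) = -42*64/3 = -896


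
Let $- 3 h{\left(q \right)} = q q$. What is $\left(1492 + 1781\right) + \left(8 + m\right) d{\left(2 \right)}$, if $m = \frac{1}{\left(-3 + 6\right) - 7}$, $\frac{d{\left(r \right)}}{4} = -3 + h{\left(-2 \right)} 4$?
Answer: $\frac{9044}{3} \approx 3014.7$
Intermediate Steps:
$h{\left(q \right)} = - \frac{q^{2}}{3}$ ($h{\left(q \right)} = - \frac{q q}{3} = - \frac{q^{2}}{3}$)
$d{\left(r \right)} = - \frac{100}{3}$ ($d{\left(r \right)} = 4 \left(-3 + - \frac{\left(-2\right)^{2}}{3} \cdot 4\right) = 4 \left(-3 + \left(- \frac{1}{3}\right) 4 \cdot 4\right) = 4 \left(-3 - \frac{16}{3}\right) = 4 \left(- \frac{25}{3}\right) = - \frac{100}{3}$)
$m = - \frac{1}{4}$ ($m = \frac{1}{3 - 7} = \frac{1}{-4} = - \frac{1}{4} \approx -0.25$)
$\left(1492 + 1781\right) + \left(8 + m\right) d{\left(2 \right)} = \left(1492 + 1781\right) + \left(8 - \frac{1}{4}\right) \left(- \frac{100}{3}\right) = 3273 + \frac{31}{4} \left(- \frac{100}{3}\right) = 3273 - \frac{775}{3} = \frac{9044}{3}$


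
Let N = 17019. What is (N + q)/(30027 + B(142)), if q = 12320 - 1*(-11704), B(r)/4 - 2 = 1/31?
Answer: 424111/310363 ≈ 1.3665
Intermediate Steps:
B(r) = 252/31 (B(r) = 8 + 4/31 = 252/31)
q = 24024 (q = 12320 + 11704 = 24024)
(N + q)/(30027 + B(142)) = (17019 + 24024)/(30027 + 252/31) = 41043/(931089/31) = 41043*(31/931089) = 424111/310363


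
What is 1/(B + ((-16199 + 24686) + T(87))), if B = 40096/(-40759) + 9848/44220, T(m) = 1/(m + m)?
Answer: 8711421070/73927251042703 ≈ 0.00011784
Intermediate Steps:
T(m) = 1/(2*m)
B = -342912622/450590745 (B = 40096*(-1/40759) + 9848*(1/44220) = -40096/40759 + 2462/11055 = -342912622/450590745 ≈ -0.76103)
1/(B + ((-16199 + 24686) + T(87))) = 1/(-342912622/450590745 + ((-16199 + 24686) + (½)/87)) = 1/(-342912622/450590745 + (8487 + (½)*(1/87))) = 1/(-342912622/450590745 + (8487 + 1/174)) = 1/(-342912622/450590745 + 1476739/174) = 1/(73927251042703/8711421070) = 8711421070/73927251042703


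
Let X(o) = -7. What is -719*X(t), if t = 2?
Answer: 5033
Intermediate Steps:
-719*X(t) = -719*(-7) = 5033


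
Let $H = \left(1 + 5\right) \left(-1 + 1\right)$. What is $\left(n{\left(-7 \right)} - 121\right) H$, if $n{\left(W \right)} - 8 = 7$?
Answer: $0$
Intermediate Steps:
$n{\left(W \right)} = 15$ ($n{\left(W \right)} = 8 + 7 = 15$)
$H = 0$ ($H = 6 \cdot 0 = 0$)
$\left(n{\left(-7 \right)} - 121\right) H = \left(15 - 121\right) 0 = \left(-106\right) 0 = 0$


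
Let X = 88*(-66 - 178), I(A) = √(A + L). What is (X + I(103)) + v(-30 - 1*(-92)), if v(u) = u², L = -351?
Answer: -17628 + 2*I*√62 ≈ -17628.0 + 15.748*I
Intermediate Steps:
I(A) = √(-351 + A) (I(A) = √(A - 351) = √(-351 + A))
X = -21472 (X = 88*(-244) = -21472)
(X + I(103)) + v(-30 - 1*(-92)) = (-21472 + √(-351 + 103)) + (-30 - 1*(-92))² = (-21472 + √(-248)) + (-30 + 92)² = (-21472 + 2*I*√62) + 62² = (-21472 + 2*I*√62) + 3844 = -17628 + 2*I*√62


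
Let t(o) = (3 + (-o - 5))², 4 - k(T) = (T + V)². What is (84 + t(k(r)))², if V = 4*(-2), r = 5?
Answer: 8649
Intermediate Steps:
V = -8
k(T) = 4 - (-8 + T)² (k(T) = 4 - (T - 8)² = 4 - (-8 + T)²)
t(o) = (-2 - o)² (t(o) = (3 + (-5 - o))² = (-2 - o)²)
(84 + t(k(r)))² = (84 + (2 + (4 - (-8 + 5)²))²)² = (84 + (2 + (4 - 1*(-3)²))²)² = (84 + (2 + (4 - 1*9))²)² = (84 + (2 + (4 - 9))²)² = (84 + (2 - 5)²)² = (84 + (-3)²)² = (84 + 9)² = 93² = 8649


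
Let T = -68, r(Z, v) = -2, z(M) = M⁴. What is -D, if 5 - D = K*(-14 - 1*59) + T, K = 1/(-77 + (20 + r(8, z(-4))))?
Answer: -4234/59 ≈ -71.763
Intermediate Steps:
K = -1/59 (K = 1/(-77 + (20 - 2)) = 1/(-77 + 18) = 1/(-59) = -1/59 ≈ -0.016949)
D = 4234/59 (D = 5 - (-(-14 - 1*59)/59 - 68) = 5 - (-(-14 - 59)/59 - 68) = 5 - (-1/59*(-73) - 68) = 5 - (73/59 - 68) = 5 - 1*(-3939/59) = 5 + 3939/59 = 4234/59 ≈ 71.763)
-D = -1*4234/59 = -4234/59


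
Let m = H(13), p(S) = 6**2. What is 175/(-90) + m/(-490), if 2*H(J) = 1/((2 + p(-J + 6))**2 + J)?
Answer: -24987559/12850740 ≈ -1.9444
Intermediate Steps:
p(S) = 36
H(J) = 1/(2*(1444 + J)) (H(J) = 1/(2*((2 + 36)**2 + J)) = 1/(2*(38**2 + J)) = 1/(2*(1444 + J)))
m = 1/2914 (m = 1/(2*(1444 + 13)) = (1/2)/1457 = (1/2)*(1/1457) = 1/2914 ≈ 0.00034317)
175/(-90) + m/(-490) = 175/(-90) + (1/2914)/(-490) = 175*(-1/90) + (1/2914)*(-1/490) = -35/18 - 1/1427860 = -24987559/12850740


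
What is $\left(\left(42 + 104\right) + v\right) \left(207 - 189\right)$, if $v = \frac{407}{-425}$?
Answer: $\frac{1109574}{425} \approx 2610.8$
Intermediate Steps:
$v = - \frac{407}{425}$ ($v = 407 \left(- \frac{1}{425}\right) = - \frac{407}{425} \approx -0.95765$)
$\left(\left(42 + 104\right) + v\right) \left(207 - 189\right) = \left(\left(42 + 104\right) - \frac{407}{425}\right) \left(207 - 189\right) = \left(146 - \frac{407}{425}\right) \left(207 - 189\right) = \frac{61643}{425} \cdot 18 = \frac{1109574}{425}$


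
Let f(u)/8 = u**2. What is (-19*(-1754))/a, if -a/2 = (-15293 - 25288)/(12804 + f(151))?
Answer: 3252817556/40581 ≈ 80156.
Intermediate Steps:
f(u) = 8*u**2
a = 40581/97606 (a = -2*(-15293 - 25288)/(12804 + 8*151**2) = -(-81162)/(12804 + 8*22801) = -(-81162)/(12804 + 182408) = -(-81162)/195212 = -2*(-40581/195212) = 40581/97606 ≈ 0.41576)
(-19*(-1754))/a = (-19*(-1754))/(40581/97606) = 33326*(97606/40581) = 3252817556/40581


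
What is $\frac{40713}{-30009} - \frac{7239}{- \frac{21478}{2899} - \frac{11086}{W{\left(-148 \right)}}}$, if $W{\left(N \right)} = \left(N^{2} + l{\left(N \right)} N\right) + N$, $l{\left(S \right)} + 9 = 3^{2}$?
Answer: $\frac{2280138040628663}{2497817530523} \approx 912.85$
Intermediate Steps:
$l{\left(S \right)} = 0$ ($l{\left(S \right)} = -9 + 3^{2} = -9 + 9 = 0$)
$W{\left(N \right)} = N + N^{2}$ ($W{\left(N \right)} = \left(N^{2} + 0 N\right) + N = \left(N^{2} + 0\right) + N = N^{2} + N = N + N^{2}$)
$\frac{40713}{-30009} - \frac{7239}{- \frac{21478}{2899} - \frac{11086}{W{\left(-148 \right)}}} = \frac{40713}{-30009} - \frac{7239}{- \frac{21478}{2899} - \frac{11086}{\left(-148\right) \left(1 - 148\right)}} = 40713 \left(- \frac{1}{30009}\right) - \frac{7239}{\left(-21478\right) \frac{1}{2899} - \frac{11086}{\left(-148\right) \left(-147\right)}} = - \frac{13571}{10003} - \frac{7239}{- \frac{21478}{2899} - \frac{11086}{21756}} = - \frac{13571}{10003} - \frac{7239}{- \frac{21478}{2899} - \frac{5543}{10878}} = - \frac{13571}{10003} - \frac{7239}{- \frac{249706841}{31535322}} = - \frac{13571}{10003} - - \frac{228284195958}{249706841} = - \frac{13571}{10003} + \frac{228284195958}{249706841} = \frac{2280138040628663}{2497817530523}$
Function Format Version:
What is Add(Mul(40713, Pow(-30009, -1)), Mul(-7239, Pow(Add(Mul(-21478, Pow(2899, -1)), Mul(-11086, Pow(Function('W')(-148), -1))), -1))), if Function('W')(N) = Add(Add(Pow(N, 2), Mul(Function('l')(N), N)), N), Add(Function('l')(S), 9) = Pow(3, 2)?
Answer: Rational(2280138040628663, 2497817530523) ≈ 912.85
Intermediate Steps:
Function('l')(S) = 0 (Function('l')(S) = Add(-9, Pow(3, 2)) = Add(-9, 9) = 0)
Function('W')(N) = Add(N, Pow(N, 2)) (Function('W')(N) = Add(Add(Pow(N, 2), Mul(0, N)), N) = Add(Add(Pow(N, 2), 0), N) = Add(Pow(N, 2), N) = Add(N, Pow(N, 2)))
Add(Mul(40713, Pow(-30009, -1)), Mul(-7239, Pow(Add(Mul(-21478, Pow(2899, -1)), Mul(-11086, Pow(Function('W')(-148), -1))), -1))) = Add(Mul(40713, Pow(-30009, -1)), Mul(-7239, Pow(Add(Mul(-21478, Pow(2899, -1)), Mul(-11086, Pow(Mul(-148, Add(1, -148)), -1))), -1))) = Add(Mul(40713, Rational(-1, 30009)), Mul(-7239, Pow(Add(Mul(-21478, Rational(1, 2899)), Mul(-11086, Pow(Mul(-148, -147), -1))), -1))) = Add(Rational(-13571, 10003), Mul(-7239, Pow(Add(Rational(-21478, 2899), Mul(-11086, Pow(21756, -1))), -1))) = Add(Rational(-13571, 10003), Mul(-7239, Pow(Add(Rational(-21478, 2899), Mul(-11086, Rational(1, 21756))), -1))) = Add(Rational(-13571, 10003), Mul(-7239, Pow(Add(Rational(-21478, 2899), Rational(-5543, 10878)), -1))) = Add(Rational(-13571, 10003), Mul(-7239, Pow(Rational(-249706841, 31535322), -1))) = Add(Rational(-13571, 10003), Mul(-7239, Rational(-31535322, 249706841))) = Add(Rational(-13571, 10003), Rational(228284195958, 249706841)) = Rational(2280138040628663, 2497817530523)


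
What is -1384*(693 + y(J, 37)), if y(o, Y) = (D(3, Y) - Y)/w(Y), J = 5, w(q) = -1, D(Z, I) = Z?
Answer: -1006168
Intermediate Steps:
y(o, Y) = -3 + Y (y(o, Y) = (3 - Y)/(-1) = (3 - Y)*(-1) = -3 + Y)
-1384*(693 + y(J, 37)) = -1384*(693 + (-3 + 37)) = -1384*(693 + 34) = -1384*727 = -1006168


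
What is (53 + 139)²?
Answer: 36864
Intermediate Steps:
(53 + 139)² = 192² = 36864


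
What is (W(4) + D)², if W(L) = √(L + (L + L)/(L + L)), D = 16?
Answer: (16 + √5)² ≈ 332.55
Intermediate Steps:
W(L) = √(1 + L) (W(L) = √(L + (2*L)/((2*L))) = √(L + (2*L)*(1/(2*L))) = √(L + 1) = √(1 + L))
(W(4) + D)² = (√(1 + 4) + 16)² = (√5 + 16)² = (16 + √5)²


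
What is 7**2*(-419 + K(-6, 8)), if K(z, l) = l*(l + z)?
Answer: -19747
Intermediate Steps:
7**2*(-419 + K(-6, 8)) = 7**2*(-419 + 8*(8 - 6)) = 49*(-419 + 8*2) = 49*(-419 + 16) = 49*(-403) = -19747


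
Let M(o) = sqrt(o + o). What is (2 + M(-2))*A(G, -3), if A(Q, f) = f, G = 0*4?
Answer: -6 - 6*I ≈ -6.0 - 6.0*I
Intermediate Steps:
M(o) = sqrt(2)*sqrt(o) (M(o) = sqrt(2*o) = sqrt(2)*sqrt(o))
G = 0
(2 + M(-2))*A(G, -3) = (2 + sqrt(2)*sqrt(-2))*(-3) = (2 + sqrt(2)*(I*sqrt(2)))*(-3) = (2 + 2*I)*(-3) = -6 - 6*I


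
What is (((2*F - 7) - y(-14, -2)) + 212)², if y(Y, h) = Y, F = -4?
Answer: 44521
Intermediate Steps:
(((2*F - 7) - y(-14, -2)) + 212)² = (((2*(-4) - 7) - 1*(-14)) + 212)² = (((-8 - 7) + 14) + 212)² = ((-15 + 14) + 212)² = (-1 + 212)² = 211² = 44521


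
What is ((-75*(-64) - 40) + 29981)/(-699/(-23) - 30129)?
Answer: -799043/692268 ≈ -1.1542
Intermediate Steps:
((-75*(-64) - 40) + 29981)/(-699/(-23) - 30129) = ((4800 - 40) + 29981)/(-699*(-1/23) - 30129) = (4760 + 29981)/(699/23 - 30129) = 34741/(-692268/23) = 34741*(-23/692268) = -799043/692268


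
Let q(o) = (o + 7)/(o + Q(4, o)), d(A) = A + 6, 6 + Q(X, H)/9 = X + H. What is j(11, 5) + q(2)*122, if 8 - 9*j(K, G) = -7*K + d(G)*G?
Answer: 1657/3 ≈ 552.33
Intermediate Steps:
Q(X, H) = -54 + 9*H + 9*X (Q(X, H) = -54 + 9*(X + H) = -54 + 9*(H + X) = -54 + (9*H + 9*X) = -54 + 9*H + 9*X)
d(A) = 6 + A
j(K, G) = 8/9 + 7*K/9 - G*(6 + G)/9 (j(K, G) = 8/9 - (-7*K + (6 + G)*G)/9 = 8/9 - (-7*K + G*(6 + G))/9 = 8/9 + (7*K/9 - G*(6 + G)/9) = 8/9 + 7*K/9 - G*(6 + G)/9)
q(o) = (7 + o)/(-18 + 10*o) (q(o) = (o + 7)/(o + (-54 + 9*o + 9*4)) = (7 + o)/(o + (-54 + 9*o + 36)) = (7 + o)/(o + (-18 + 9*o)) = (7 + o)/(-18 + 10*o))
j(11, 5) + q(2)*122 = (8/9 + (7/9)*11 - ⅑*5*(6 + 5)) + ((7 + 2)/(2*(-9 + 5*2)))*122 = (8/9 + 77/9 - ⅑*5*11) + ((½)*9/(-9 + 10))*122 = (8/9 + 77/9 - 55/9) + ((½)*9/1)*122 = 10/3 + ((½)*1*9)*122 = 10/3 + (9/2)*122 = 10/3 + 549 = 1657/3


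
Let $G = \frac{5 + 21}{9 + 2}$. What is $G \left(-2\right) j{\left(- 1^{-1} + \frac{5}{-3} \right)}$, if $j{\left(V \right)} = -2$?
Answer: $\frac{104}{11} \approx 9.4545$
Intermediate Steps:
$G = \frac{26}{11} \approx 2.3636$
$G \left(-2\right) j{\left(- 1^{-1} + \frac{5}{-3} \right)} = \frac{26}{11} \left(-2\right) \left(-2\right) = \left(- \frac{52}{11}\right) \left(-2\right) = \frac{104}{11}$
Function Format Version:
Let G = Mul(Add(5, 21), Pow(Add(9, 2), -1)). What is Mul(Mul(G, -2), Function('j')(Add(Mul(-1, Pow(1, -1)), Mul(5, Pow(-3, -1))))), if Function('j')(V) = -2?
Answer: Rational(104, 11) ≈ 9.4545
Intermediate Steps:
G = Rational(26, 11) (G = Mul(26, Pow(11, -1)) = Mul(26, Rational(1, 11)) = Rational(26, 11) ≈ 2.3636)
Mul(Mul(G, -2), Function('j')(Add(Mul(-1, Pow(1, -1)), Mul(5, Pow(-3, -1))))) = Mul(Mul(Rational(26, 11), -2), -2) = Mul(Rational(-52, 11), -2) = Rational(104, 11)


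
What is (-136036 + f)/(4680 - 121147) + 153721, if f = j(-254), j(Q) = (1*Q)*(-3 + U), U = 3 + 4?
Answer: 17903560759/116467 ≈ 1.5372e+5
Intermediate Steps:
U = 7
j(Q) = 4*Q (j(Q) = (1*Q)*(-3 + 7) = Q*4 = 4*Q)
f = -1016 (f = 4*(-254) = -1016)
(-136036 + f)/(4680 - 121147) + 153721 = (-136036 - 1016)/(4680 - 121147) + 153721 = -137052/(-116467) + 153721 = -137052*(-1/116467) + 153721 = 137052/116467 + 153721 = 17903560759/116467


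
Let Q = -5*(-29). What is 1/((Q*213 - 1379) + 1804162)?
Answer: 1/1833668 ≈ 5.4535e-7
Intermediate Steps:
Q = 145
1/((Q*213 - 1379) + 1804162) = 1/((145*213 - 1379) + 1804162) = 1/((30885 - 1379) + 1804162) = 1/(29506 + 1804162) = 1/1833668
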